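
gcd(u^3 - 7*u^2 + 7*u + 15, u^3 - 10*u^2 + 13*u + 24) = u^2 - 2*u - 3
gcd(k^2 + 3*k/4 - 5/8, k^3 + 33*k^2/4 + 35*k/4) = k + 5/4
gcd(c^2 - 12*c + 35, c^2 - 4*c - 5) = c - 5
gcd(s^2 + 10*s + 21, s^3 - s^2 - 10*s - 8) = 1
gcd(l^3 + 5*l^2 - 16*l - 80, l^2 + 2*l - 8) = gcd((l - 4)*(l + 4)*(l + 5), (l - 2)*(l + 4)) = l + 4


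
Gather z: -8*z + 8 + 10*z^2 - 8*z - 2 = 10*z^2 - 16*z + 6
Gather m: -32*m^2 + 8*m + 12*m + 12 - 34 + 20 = -32*m^2 + 20*m - 2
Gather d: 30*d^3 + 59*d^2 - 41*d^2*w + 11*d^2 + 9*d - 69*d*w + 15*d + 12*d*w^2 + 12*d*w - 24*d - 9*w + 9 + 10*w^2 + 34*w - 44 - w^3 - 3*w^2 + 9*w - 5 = 30*d^3 + d^2*(70 - 41*w) + d*(12*w^2 - 57*w) - w^3 + 7*w^2 + 34*w - 40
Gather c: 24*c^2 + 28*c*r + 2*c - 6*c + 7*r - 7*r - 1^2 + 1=24*c^2 + c*(28*r - 4)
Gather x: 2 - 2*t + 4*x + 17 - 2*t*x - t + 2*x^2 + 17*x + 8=-3*t + 2*x^2 + x*(21 - 2*t) + 27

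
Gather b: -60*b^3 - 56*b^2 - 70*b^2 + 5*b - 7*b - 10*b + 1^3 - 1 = -60*b^3 - 126*b^2 - 12*b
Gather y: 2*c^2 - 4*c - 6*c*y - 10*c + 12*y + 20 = 2*c^2 - 14*c + y*(12 - 6*c) + 20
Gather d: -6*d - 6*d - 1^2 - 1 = -12*d - 2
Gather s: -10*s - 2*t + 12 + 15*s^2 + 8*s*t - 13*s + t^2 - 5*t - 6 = 15*s^2 + s*(8*t - 23) + t^2 - 7*t + 6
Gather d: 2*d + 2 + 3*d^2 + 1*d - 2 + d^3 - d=d^3 + 3*d^2 + 2*d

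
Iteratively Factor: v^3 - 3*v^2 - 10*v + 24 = (v + 3)*(v^2 - 6*v + 8) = (v - 4)*(v + 3)*(v - 2)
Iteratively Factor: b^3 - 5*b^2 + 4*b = (b)*(b^2 - 5*b + 4) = b*(b - 1)*(b - 4)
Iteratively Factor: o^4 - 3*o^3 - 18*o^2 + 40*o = (o - 2)*(o^3 - o^2 - 20*o) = (o - 5)*(o - 2)*(o^2 + 4*o) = o*(o - 5)*(o - 2)*(o + 4)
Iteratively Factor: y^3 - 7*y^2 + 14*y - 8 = (y - 4)*(y^2 - 3*y + 2) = (y - 4)*(y - 2)*(y - 1)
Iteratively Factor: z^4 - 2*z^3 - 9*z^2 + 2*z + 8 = (z - 4)*(z^3 + 2*z^2 - z - 2) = (z - 4)*(z + 2)*(z^2 - 1) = (z - 4)*(z + 1)*(z + 2)*(z - 1)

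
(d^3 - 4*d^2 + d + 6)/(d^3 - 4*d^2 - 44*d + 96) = (d^2 - 2*d - 3)/(d^2 - 2*d - 48)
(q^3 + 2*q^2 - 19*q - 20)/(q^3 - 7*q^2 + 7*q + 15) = (q^2 + q - 20)/(q^2 - 8*q + 15)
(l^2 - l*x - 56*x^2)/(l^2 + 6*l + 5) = (l^2 - l*x - 56*x^2)/(l^2 + 6*l + 5)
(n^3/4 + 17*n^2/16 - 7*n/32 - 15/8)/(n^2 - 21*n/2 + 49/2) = (8*n^3 + 34*n^2 - 7*n - 60)/(16*(2*n^2 - 21*n + 49))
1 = 1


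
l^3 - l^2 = l^2*(l - 1)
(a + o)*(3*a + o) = 3*a^2 + 4*a*o + o^2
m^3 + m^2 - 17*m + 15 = (m - 3)*(m - 1)*(m + 5)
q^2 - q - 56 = (q - 8)*(q + 7)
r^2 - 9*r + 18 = (r - 6)*(r - 3)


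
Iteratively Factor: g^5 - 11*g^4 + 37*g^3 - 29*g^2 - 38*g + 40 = (g - 1)*(g^4 - 10*g^3 + 27*g^2 - 2*g - 40) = (g - 4)*(g - 1)*(g^3 - 6*g^2 + 3*g + 10) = (g - 4)*(g - 1)*(g + 1)*(g^2 - 7*g + 10) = (g - 5)*(g - 4)*(g - 1)*(g + 1)*(g - 2)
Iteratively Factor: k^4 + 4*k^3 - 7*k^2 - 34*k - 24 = (k - 3)*(k^3 + 7*k^2 + 14*k + 8) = (k - 3)*(k + 4)*(k^2 + 3*k + 2) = (k - 3)*(k + 2)*(k + 4)*(k + 1)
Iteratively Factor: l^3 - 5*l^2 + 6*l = (l - 2)*(l^2 - 3*l) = l*(l - 2)*(l - 3)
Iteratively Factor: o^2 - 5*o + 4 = (o - 1)*(o - 4)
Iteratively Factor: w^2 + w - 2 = (w - 1)*(w + 2)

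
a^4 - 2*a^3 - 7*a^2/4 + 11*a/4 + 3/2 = (a - 2)*(a - 3/2)*(a + 1/2)*(a + 1)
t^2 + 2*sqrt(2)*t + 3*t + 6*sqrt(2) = (t + 3)*(t + 2*sqrt(2))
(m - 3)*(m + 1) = m^2 - 2*m - 3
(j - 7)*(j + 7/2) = j^2 - 7*j/2 - 49/2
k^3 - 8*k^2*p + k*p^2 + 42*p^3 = (k - 7*p)*(k - 3*p)*(k + 2*p)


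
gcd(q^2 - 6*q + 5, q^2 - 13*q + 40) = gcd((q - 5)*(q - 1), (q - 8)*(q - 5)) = q - 5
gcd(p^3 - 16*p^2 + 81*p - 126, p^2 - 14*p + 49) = p - 7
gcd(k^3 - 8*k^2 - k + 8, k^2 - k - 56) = k - 8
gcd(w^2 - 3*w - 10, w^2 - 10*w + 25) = w - 5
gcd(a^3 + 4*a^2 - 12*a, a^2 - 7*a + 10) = a - 2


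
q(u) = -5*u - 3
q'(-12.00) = -5.00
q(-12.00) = 57.00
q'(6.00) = -5.00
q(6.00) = -33.00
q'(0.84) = -5.00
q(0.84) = -7.20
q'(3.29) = -5.00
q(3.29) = -19.45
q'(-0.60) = -5.00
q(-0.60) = 0.00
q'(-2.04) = -5.00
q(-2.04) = 7.20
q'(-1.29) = -5.00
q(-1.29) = 3.45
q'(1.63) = -5.00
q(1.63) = -11.15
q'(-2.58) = -5.00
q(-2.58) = 9.90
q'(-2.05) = -5.00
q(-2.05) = 7.25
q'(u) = -5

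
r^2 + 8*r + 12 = (r + 2)*(r + 6)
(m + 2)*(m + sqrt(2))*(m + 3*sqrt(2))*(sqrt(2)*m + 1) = sqrt(2)*m^4 + 2*sqrt(2)*m^3 + 9*m^3 + 10*sqrt(2)*m^2 + 18*m^2 + 6*m + 20*sqrt(2)*m + 12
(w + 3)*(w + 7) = w^2 + 10*w + 21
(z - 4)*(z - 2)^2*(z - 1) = z^4 - 9*z^3 + 28*z^2 - 36*z + 16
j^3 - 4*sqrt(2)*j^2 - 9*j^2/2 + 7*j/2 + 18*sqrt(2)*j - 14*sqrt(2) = (j - 7/2)*(j - 1)*(j - 4*sqrt(2))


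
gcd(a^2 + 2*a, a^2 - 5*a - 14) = a + 2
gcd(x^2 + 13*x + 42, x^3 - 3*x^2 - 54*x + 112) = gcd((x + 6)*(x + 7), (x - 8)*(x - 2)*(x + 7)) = x + 7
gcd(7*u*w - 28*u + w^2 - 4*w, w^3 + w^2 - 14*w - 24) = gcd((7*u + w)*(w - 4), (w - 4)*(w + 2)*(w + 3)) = w - 4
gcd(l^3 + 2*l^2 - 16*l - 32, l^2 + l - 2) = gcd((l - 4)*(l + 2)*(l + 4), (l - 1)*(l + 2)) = l + 2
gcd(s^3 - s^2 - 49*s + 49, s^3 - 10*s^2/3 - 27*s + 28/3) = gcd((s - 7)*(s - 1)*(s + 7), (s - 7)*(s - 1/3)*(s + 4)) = s - 7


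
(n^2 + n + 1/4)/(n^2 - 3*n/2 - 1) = (n + 1/2)/(n - 2)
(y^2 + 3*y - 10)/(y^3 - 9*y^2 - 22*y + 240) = (y - 2)/(y^2 - 14*y + 48)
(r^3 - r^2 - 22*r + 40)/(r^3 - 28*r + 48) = (r + 5)/(r + 6)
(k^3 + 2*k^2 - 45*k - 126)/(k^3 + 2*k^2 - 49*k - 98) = (k^2 + 9*k + 18)/(k^2 + 9*k + 14)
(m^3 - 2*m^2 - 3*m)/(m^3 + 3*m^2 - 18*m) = (m + 1)/(m + 6)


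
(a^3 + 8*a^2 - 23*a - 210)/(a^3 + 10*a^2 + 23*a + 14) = (a^2 + a - 30)/(a^2 + 3*a + 2)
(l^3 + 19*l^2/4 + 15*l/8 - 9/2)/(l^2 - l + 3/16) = 2*(2*l^2 + 11*l + 12)/(4*l - 1)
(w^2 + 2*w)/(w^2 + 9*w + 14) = w/(w + 7)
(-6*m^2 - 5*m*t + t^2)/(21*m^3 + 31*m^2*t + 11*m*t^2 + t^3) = (-6*m + t)/(21*m^2 + 10*m*t + t^2)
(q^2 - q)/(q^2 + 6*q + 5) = q*(q - 1)/(q^2 + 6*q + 5)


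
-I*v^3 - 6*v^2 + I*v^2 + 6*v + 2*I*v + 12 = (v - 2)*(v - 6*I)*(-I*v - I)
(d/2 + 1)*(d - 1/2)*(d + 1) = d^3/2 + 5*d^2/4 + d/4 - 1/2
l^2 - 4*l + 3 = (l - 3)*(l - 1)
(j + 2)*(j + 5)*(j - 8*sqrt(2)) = j^3 - 8*sqrt(2)*j^2 + 7*j^2 - 56*sqrt(2)*j + 10*j - 80*sqrt(2)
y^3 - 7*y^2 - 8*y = y*(y - 8)*(y + 1)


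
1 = 1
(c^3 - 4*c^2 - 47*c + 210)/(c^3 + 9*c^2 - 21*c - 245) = (c - 6)/(c + 7)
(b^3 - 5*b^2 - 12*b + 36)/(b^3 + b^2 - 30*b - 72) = (b - 2)/(b + 4)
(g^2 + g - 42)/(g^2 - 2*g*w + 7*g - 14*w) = (6 - g)/(-g + 2*w)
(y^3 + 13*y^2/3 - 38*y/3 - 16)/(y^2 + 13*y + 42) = (3*y^2 - 5*y - 8)/(3*(y + 7))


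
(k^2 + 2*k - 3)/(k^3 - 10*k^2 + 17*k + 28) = (k^2 + 2*k - 3)/(k^3 - 10*k^2 + 17*k + 28)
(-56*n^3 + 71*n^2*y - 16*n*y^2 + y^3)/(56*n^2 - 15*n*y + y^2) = -n + y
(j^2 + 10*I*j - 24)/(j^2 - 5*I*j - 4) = (-j^2 - 10*I*j + 24)/(-j^2 + 5*I*j + 4)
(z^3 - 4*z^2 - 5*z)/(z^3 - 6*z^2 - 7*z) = (z - 5)/(z - 7)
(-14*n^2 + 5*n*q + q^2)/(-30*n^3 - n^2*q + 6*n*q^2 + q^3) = (7*n + q)/(15*n^2 + 8*n*q + q^2)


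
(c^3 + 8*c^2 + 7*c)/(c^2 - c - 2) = c*(c + 7)/(c - 2)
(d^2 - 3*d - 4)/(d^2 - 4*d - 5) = (d - 4)/(d - 5)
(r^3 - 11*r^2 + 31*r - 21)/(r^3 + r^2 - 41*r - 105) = (r^2 - 4*r + 3)/(r^2 + 8*r + 15)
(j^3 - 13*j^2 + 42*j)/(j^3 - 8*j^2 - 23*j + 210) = j/(j + 5)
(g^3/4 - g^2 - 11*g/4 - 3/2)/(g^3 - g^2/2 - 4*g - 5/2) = (g - 6)/(2*(2*g - 5))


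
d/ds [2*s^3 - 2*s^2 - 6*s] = 6*s^2 - 4*s - 6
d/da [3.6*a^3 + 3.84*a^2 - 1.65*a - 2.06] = 10.8*a^2 + 7.68*a - 1.65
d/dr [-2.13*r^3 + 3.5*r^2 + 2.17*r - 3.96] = -6.39*r^2 + 7.0*r + 2.17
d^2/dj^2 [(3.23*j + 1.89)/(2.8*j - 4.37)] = 108.67976/(2.8*j - 4.37)^3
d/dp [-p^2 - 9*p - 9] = -2*p - 9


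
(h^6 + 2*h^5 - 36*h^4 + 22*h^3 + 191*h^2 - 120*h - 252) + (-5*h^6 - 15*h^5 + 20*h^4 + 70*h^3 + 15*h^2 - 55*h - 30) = -4*h^6 - 13*h^5 - 16*h^4 + 92*h^3 + 206*h^2 - 175*h - 282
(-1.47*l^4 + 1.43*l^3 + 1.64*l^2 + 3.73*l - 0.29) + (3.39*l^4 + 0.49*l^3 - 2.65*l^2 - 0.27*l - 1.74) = 1.92*l^4 + 1.92*l^3 - 1.01*l^2 + 3.46*l - 2.03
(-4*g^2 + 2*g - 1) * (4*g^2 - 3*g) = -16*g^4 + 20*g^3 - 10*g^2 + 3*g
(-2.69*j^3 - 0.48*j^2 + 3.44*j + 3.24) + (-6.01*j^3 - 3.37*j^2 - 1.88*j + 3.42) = -8.7*j^3 - 3.85*j^2 + 1.56*j + 6.66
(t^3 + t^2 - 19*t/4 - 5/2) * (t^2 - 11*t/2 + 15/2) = t^5 - 9*t^4/2 - 11*t^3/4 + 249*t^2/8 - 175*t/8 - 75/4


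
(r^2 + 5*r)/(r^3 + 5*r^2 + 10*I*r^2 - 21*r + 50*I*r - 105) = r/(r^2 + 10*I*r - 21)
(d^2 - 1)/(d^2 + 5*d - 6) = (d + 1)/(d + 6)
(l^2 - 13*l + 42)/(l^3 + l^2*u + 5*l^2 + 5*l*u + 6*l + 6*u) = (l^2 - 13*l + 42)/(l^3 + l^2*u + 5*l^2 + 5*l*u + 6*l + 6*u)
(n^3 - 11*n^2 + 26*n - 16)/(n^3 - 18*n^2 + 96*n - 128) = (n - 1)/(n - 8)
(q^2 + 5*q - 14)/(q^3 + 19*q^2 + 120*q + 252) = (q - 2)/(q^2 + 12*q + 36)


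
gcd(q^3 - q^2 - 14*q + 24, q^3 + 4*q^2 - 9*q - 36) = q^2 + q - 12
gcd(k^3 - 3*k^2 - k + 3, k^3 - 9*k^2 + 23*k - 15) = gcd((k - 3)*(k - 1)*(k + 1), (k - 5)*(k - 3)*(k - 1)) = k^2 - 4*k + 3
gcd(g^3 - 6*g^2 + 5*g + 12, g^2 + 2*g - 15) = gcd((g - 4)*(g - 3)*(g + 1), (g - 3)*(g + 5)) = g - 3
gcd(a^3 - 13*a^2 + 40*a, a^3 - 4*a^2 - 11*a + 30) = a - 5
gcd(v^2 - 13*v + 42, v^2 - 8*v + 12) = v - 6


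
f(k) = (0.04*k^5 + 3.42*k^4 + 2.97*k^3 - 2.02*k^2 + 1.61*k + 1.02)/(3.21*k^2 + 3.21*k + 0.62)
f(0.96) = 0.94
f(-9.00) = 76.53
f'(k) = (-6.42*k - 3.21)*(0.04*k^5 + 3.42*k^4 + 2.97*k^3 - 2.02*k^2 + 1.61*k + 1.02)/(3.21*k^2 + 3.21*k + 0.62)^2 + (0.2*k^4 + 13.68*k^3 + 8.91*k^2 - 4.04*k + 1.61)/(3.21*k^2 + 3.21*k + 0.62)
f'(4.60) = 10.30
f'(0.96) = 1.41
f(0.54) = 0.63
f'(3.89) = 8.57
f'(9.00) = 21.84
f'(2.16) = 4.43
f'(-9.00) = -16.07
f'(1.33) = 2.41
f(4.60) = 22.43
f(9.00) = 92.63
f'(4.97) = 11.22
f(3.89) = 15.73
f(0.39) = 0.68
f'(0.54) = 0.00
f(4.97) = 26.41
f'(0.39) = -0.70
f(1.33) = 1.65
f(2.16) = 4.50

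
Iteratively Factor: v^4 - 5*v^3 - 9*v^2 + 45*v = (v - 3)*(v^3 - 2*v^2 - 15*v) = (v - 3)*(v + 3)*(v^2 - 5*v) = v*(v - 3)*(v + 3)*(v - 5)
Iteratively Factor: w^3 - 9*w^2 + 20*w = (w - 5)*(w^2 - 4*w) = w*(w - 5)*(w - 4)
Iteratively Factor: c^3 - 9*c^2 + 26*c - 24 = (c - 3)*(c^2 - 6*c + 8) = (c - 4)*(c - 3)*(c - 2)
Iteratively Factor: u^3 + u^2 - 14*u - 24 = (u + 2)*(u^2 - u - 12) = (u + 2)*(u + 3)*(u - 4)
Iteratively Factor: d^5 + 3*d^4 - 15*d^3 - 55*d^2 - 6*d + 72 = (d + 3)*(d^4 - 15*d^2 - 10*d + 24) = (d - 1)*(d + 3)*(d^3 + d^2 - 14*d - 24) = (d - 1)*(d + 2)*(d + 3)*(d^2 - d - 12) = (d - 4)*(d - 1)*(d + 2)*(d + 3)*(d + 3)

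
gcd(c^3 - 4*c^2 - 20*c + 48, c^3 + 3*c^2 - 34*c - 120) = c^2 - 2*c - 24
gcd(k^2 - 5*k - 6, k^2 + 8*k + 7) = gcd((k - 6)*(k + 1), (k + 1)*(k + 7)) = k + 1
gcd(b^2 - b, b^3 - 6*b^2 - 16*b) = b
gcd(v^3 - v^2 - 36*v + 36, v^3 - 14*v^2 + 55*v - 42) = v^2 - 7*v + 6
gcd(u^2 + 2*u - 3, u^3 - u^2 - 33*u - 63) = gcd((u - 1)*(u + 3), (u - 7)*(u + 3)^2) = u + 3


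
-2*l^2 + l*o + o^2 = (-l + o)*(2*l + o)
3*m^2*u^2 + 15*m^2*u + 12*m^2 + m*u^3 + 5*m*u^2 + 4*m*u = (3*m + u)*(u + 4)*(m*u + m)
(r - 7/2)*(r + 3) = r^2 - r/2 - 21/2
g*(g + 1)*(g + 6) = g^3 + 7*g^2 + 6*g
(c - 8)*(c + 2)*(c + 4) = c^3 - 2*c^2 - 40*c - 64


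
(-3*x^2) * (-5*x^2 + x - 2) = 15*x^4 - 3*x^3 + 6*x^2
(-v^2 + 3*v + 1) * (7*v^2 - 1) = -7*v^4 + 21*v^3 + 8*v^2 - 3*v - 1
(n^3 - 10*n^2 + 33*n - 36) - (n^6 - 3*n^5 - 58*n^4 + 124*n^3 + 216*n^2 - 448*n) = -n^6 + 3*n^5 + 58*n^4 - 123*n^3 - 226*n^2 + 481*n - 36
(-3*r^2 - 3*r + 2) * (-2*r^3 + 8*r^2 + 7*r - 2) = 6*r^5 - 18*r^4 - 49*r^3 + r^2 + 20*r - 4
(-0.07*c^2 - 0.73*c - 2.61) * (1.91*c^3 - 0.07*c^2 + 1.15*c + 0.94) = -0.1337*c^5 - 1.3894*c^4 - 5.0145*c^3 - 0.7226*c^2 - 3.6877*c - 2.4534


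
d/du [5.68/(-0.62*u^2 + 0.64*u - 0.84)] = (7.0432*u - 3.6352)/(0.62*u^2 - 0.64*u + 0.84)^2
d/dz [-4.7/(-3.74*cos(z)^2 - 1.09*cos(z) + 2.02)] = (35.156*cos(z) + 5.123)*sin(z)/(3.74*cos(z)^2 + 1.09*cos(z) - 2.02)^2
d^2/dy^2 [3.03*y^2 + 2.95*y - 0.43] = 6.06000000000000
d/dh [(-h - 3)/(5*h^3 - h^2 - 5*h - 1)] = 2*(5*h^3 + 22*h^2 - 3*h - 7)/(25*h^6 - 10*h^5 - 49*h^4 + 27*h^2 + 10*h + 1)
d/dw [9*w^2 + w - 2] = 18*w + 1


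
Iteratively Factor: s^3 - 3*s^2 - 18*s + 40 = (s + 4)*(s^2 - 7*s + 10) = (s - 5)*(s + 4)*(s - 2)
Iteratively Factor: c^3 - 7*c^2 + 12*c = (c)*(c^2 - 7*c + 12) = c*(c - 4)*(c - 3)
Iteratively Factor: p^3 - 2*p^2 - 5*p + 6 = (p - 3)*(p^2 + p - 2) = (p - 3)*(p + 2)*(p - 1)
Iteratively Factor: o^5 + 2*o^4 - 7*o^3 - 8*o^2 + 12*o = (o + 2)*(o^4 - 7*o^2 + 6*o) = (o + 2)*(o + 3)*(o^3 - 3*o^2 + 2*o) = o*(o + 2)*(o + 3)*(o^2 - 3*o + 2) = o*(o - 2)*(o + 2)*(o + 3)*(o - 1)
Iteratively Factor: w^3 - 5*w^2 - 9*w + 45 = (w - 3)*(w^2 - 2*w - 15) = (w - 3)*(w + 3)*(w - 5)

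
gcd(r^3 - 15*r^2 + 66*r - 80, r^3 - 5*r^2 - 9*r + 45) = r - 5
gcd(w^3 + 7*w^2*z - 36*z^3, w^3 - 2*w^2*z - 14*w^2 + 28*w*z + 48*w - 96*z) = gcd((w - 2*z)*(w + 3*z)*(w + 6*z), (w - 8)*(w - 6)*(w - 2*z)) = -w + 2*z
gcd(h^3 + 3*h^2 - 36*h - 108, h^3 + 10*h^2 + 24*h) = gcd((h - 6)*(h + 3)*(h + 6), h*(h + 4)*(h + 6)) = h + 6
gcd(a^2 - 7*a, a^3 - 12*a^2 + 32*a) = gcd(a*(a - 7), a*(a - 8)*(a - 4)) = a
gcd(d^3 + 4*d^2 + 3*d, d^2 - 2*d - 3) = d + 1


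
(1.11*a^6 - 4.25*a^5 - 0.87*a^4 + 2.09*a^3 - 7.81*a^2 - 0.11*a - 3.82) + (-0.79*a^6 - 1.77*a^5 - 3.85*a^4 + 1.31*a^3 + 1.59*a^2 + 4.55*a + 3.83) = 0.32*a^6 - 6.02*a^5 - 4.72*a^4 + 3.4*a^3 - 6.22*a^2 + 4.44*a + 0.0100000000000002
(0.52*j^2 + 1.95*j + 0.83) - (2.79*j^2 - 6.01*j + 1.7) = -2.27*j^2 + 7.96*j - 0.87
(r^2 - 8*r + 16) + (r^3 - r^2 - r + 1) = r^3 - 9*r + 17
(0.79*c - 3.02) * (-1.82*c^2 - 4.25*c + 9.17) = -1.4378*c^3 + 2.1389*c^2 + 20.0793*c - 27.6934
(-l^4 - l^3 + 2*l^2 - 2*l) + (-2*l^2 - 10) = -l^4 - l^3 - 2*l - 10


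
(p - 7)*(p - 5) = p^2 - 12*p + 35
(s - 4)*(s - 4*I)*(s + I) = s^3 - 4*s^2 - 3*I*s^2 + 4*s + 12*I*s - 16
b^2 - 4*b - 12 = (b - 6)*(b + 2)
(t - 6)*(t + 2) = t^2 - 4*t - 12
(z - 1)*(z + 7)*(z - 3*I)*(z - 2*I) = z^4 + 6*z^3 - 5*I*z^3 - 13*z^2 - 30*I*z^2 - 36*z + 35*I*z + 42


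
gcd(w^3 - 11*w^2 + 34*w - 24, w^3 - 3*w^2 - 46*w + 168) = w^2 - 10*w + 24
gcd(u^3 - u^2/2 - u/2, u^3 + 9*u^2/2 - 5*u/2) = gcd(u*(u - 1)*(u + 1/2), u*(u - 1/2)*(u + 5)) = u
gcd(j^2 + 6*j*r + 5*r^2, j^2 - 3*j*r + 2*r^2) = 1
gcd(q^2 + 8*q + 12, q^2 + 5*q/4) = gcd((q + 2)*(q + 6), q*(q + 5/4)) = 1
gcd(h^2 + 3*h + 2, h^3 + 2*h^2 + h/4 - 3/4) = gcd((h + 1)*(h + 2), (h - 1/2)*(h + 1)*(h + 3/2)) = h + 1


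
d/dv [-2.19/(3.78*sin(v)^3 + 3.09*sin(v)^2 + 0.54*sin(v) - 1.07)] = (24.8346*sin(v)^2 + 13.5342*sin(v) + 1.1826)*cos(v)/(3.78*sin(v)^3 + 3.09*sin(v)^2 + 0.54*sin(v) - 1.07)^2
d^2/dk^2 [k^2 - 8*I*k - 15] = 2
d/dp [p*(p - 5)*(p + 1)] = 3*p^2 - 8*p - 5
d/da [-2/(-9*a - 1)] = -18/(9*a + 1)^2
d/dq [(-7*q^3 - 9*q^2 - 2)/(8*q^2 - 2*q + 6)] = (-14*q^4 + 7*q^3 - 27*q^2 - 19*q - 1)/(16*q^4 - 8*q^3 + 25*q^2 - 6*q + 9)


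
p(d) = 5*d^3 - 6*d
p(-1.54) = -9.02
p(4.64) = 471.65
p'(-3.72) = 201.58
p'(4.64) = 316.94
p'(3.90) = 222.15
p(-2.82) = -95.21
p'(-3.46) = 173.57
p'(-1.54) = 29.57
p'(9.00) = 1209.00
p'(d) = 15*d^2 - 6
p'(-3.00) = 129.00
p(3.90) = 273.20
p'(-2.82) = 113.29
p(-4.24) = -355.69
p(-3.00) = -117.00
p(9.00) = 3591.00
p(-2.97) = -113.17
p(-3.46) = -186.35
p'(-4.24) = 263.66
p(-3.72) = -235.07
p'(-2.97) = 126.31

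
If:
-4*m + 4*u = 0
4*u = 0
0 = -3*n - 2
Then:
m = 0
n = -2/3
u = 0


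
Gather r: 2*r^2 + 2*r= 2*r^2 + 2*r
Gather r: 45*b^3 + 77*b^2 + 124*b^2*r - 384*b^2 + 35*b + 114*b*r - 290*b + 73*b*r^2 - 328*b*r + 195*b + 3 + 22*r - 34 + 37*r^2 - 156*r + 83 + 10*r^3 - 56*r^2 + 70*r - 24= 45*b^3 - 307*b^2 - 60*b + 10*r^3 + r^2*(73*b - 19) + r*(124*b^2 - 214*b - 64) + 28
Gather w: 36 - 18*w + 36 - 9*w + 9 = 81 - 27*w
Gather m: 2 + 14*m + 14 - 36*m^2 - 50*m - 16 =-36*m^2 - 36*m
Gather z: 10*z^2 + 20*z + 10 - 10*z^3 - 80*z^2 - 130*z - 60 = -10*z^3 - 70*z^2 - 110*z - 50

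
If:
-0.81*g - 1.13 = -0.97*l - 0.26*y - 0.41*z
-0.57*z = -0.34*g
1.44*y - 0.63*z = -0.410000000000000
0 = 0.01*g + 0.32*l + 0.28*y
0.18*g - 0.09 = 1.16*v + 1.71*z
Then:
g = -1.28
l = 0.58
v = 0.85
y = -0.62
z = -0.77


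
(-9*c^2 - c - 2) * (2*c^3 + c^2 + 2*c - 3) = -18*c^5 - 11*c^4 - 23*c^3 + 23*c^2 - c + 6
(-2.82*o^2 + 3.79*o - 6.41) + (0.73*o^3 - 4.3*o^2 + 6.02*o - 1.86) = 0.73*o^3 - 7.12*o^2 + 9.81*o - 8.27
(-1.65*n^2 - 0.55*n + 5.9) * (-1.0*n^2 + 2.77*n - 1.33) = 1.65*n^4 - 4.0205*n^3 - 5.229*n^2 + 17.0745*n - 7.847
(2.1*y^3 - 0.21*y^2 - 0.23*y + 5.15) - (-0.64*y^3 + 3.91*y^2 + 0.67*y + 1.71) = 2.74*y^3 - 4.12*y^2 - 0.9*y + 3.44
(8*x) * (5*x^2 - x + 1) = 40*x^3 - 8*x^2 + 8*x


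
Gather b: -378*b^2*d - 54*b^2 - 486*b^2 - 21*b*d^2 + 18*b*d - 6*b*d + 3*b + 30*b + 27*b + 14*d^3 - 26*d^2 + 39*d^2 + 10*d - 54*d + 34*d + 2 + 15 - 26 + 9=b^2*(-378*d - 540) + b*(-21*d^2 + 12*d + 60) + 14*d^3 + 13*d^2 - 10*d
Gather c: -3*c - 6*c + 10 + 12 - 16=6 - 9*c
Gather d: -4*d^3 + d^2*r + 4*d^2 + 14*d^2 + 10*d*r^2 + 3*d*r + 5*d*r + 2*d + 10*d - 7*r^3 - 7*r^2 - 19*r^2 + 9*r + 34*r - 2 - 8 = -4*d^3 + d^2*(r + 18) + d*(10*r^2 + 8*r + 12) - 7*r^3 - 26*r^2 + 43*r - 10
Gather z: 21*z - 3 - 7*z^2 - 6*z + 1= -7*z^2 + 15*z - 2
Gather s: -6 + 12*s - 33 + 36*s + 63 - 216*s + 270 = 294 - 168*s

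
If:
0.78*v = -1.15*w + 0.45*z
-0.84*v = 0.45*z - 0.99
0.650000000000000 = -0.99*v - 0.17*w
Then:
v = -1.06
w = 2.36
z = 4.18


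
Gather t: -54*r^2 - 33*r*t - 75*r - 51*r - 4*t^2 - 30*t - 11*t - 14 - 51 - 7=-54*r^2 - 126*r - 4*t^2 + t*(-33*r - 41) - 72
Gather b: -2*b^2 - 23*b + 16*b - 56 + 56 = -2*b^2 - 7*b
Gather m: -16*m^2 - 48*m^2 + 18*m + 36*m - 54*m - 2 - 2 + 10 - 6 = -64*m^2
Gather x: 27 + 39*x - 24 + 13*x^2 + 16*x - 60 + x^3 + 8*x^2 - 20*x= x^3 + 21*x^2 + 35*x - 57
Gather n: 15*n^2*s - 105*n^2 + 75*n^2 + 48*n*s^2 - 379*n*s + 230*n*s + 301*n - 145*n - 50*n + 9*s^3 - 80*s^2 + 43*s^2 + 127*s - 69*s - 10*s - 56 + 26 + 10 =n^2*(15*s - 30) + n*(48*s^2 - 149*s + 106) + 9*s^3 - 37*s^2 + 48*s - 20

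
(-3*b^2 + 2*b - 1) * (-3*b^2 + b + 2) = 9*b^4 - 9*b^3 - b^2 + 3*b - 2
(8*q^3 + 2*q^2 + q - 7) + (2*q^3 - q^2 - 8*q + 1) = 10*q^3 + q^2 - 7*q - 6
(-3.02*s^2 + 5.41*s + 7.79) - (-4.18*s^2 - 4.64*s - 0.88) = 1.16*s^2 + 10.05*s + 8.67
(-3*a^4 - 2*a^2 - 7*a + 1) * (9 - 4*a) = 12*a^5 - 27*a^4 + 8*a^3 + 10*a^2 - 67*a + 9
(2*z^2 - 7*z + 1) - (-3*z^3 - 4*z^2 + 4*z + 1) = 3*z^3 + 6*z^2 - 11*z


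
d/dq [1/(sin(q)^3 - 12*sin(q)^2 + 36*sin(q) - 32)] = 3*(6 - sin(q))*cos(q)/((sin(q) - 8)^2*(sin(q) - 2)^3)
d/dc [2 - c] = -1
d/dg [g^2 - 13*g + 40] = 2*g - 13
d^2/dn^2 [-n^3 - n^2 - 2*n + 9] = -6*n - 2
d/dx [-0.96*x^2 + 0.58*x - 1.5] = 0.58 - 1.92*x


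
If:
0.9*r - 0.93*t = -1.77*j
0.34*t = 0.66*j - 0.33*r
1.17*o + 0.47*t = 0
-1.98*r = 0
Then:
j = 0.00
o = 0.00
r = 0.00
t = 0.00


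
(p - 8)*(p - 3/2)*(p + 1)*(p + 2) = p^4 - 13*p^3/2 - 29*p^2/2 + 17*p + 24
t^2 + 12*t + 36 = (t + 6)^2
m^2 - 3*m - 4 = (m - 4)*(m + 1)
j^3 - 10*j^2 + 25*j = j*(j - 5)^2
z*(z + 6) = z^2 + 6*z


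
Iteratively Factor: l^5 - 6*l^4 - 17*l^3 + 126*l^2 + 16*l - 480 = (l - 5)*(l^4 - l^3 - 22*l^2 + 16*l + 96) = (l - 5)*(l + 2)*(l^3 - 3*l^2 - 16*l + 48) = (l - 5)*(l - 3)*(l + 2)*(l^2 - 16) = (l - 5)*(l - 4)*(l - 3)*(l + 2)*(l + 4)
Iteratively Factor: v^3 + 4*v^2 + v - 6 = (v - 1)*(v^2 + 5*v + 6) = (v - 1)*(v + 3)*(v + 2)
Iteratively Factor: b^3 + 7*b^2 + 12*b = (b + 4)*(b^2 + 3*b) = b*(b + 4)*(b + 3)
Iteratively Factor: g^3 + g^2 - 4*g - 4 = (g - 2)*(g^2 + 3*g + 2) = (g - 2)*(g + 2)*(g + 1)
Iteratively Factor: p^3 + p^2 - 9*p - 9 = (p + 1)*(p^2 - 9) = (p - 3)*(p + 1)*(p + 3)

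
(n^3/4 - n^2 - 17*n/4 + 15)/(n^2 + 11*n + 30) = (n^3 - 4*n^2 - 17*n + 60)/(4*(n^2 + 11*n + 30))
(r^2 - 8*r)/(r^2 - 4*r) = (r - 8)/(r - 4)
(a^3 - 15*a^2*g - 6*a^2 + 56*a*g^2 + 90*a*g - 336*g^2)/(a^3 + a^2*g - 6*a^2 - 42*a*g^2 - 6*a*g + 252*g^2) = (a^2 - 15*a*g + 56*g^2)/(a^2 + a*g - 42*g^2)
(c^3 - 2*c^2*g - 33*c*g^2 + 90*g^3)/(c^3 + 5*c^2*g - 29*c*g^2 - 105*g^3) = (c^2 + 3*c*g - 18*g^2)/(c^2 + 10*c*g + 21*g^2)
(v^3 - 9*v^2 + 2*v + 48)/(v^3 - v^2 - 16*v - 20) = (v^2 - 11*v + 24)/(v^2 - 3*v - 10)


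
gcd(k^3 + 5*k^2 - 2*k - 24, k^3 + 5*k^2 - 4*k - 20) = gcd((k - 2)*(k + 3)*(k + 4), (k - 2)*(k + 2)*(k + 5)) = k - 2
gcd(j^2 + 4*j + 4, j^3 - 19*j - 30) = j + 2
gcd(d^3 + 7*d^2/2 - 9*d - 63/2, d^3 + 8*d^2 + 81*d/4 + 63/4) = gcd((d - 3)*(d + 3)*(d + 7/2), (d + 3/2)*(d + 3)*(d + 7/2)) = d^2 + 13*d/2 + 21/2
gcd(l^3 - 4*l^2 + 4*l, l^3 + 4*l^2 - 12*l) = l^2 - 2*l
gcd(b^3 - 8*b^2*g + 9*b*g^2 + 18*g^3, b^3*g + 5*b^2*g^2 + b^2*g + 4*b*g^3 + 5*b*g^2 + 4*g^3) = b + g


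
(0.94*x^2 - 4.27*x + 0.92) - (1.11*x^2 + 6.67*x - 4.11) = -0.17*x^2 - 10.94*x + 5.03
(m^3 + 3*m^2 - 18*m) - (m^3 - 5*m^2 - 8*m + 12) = 8*m^2 - 10*m - 12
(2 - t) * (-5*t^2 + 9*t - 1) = 5*t^3 - 19*t^2 + 19*t - 2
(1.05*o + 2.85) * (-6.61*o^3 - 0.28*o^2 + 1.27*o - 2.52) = -6.9405*o^4 - 19.1325*o^3 + 0.5355*o^2 + 0.9735*o - 7.182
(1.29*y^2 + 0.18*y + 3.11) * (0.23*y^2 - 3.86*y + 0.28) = 0.2967*y^4 - 4.938*y^3 + 0.3817*y^2 - 11.9542*y + 0.8708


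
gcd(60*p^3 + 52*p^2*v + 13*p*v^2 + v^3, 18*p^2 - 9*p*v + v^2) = 1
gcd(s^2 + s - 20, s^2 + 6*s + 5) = s + 5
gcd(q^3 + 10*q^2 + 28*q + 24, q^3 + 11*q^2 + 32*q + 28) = q^2 + 4*q + 4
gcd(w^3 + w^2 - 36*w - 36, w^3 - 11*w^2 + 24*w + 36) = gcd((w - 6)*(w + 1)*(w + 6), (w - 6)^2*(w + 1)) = w^2 - 5*w - 6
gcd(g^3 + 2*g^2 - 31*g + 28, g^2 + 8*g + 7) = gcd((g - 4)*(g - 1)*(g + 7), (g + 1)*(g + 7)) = g + 7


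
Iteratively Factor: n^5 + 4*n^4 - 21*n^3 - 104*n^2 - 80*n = (n - 5)*(n^4 + 9*n^3 + 24*n^2 + 16*n) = n*(n - 5)*(n^3 + 9*n^2 + 24*n + 16) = n*(n - 5)*(n + 4)*(n^2 + 5*n + 4) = n*(n - 5)*(n + 1)*(n + 4)*(n + 4)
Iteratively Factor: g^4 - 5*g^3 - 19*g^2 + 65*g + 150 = (g - 5)*(g^3 - 19*g - 30) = (g - 5)^2*(g^2 + 5*g + 6) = (g - 5)^2*(g + 3)*(g + 2)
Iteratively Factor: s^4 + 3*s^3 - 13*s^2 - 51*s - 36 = (s + 3)*(s^3 - 13*s - 12) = (s - 4)*(s + 3)*(s^2 + 4*s + 3) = (s - 4)*(s + 3)^2*(s + 1)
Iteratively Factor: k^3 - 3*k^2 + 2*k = (k - 1)*(k^2 - 2*k) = k*(k - 1)*(k - 2)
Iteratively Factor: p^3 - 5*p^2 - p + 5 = (p - 5)*(p^2 - 1) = (p - 5)*(p + 1)*(p - 1)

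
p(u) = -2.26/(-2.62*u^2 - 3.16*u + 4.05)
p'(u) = -2.26*(5.24*u + 3.16)/(-2.62*u^2 - 3.16*u + 4.05)^2 = (-11.8424*u - 7.1416)/(2.62*u^2 + 3.16*u - 4.05)^2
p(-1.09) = -0.52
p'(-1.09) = 0.30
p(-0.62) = -0.45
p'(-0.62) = 0.01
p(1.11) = 0.84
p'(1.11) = -2.81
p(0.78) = 256.58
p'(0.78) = -211117.42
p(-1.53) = -0.82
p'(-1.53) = 1.45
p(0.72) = -5.42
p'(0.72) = -90.28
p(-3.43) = 0.14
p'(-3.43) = 0.13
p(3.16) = 0.07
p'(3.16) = -0.04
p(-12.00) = 0.01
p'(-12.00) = 0.00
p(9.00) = 0.01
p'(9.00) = -0.00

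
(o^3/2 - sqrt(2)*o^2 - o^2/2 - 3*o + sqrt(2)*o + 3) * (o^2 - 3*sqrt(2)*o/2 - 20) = o^5/2 - 7*sqrt(2)*o^4/4 - o^4/2 - 10*o^3 + 7*sqrt(2)*o^3/4 + 10*o^2 + 49*sqrt(2)*o^2/2 - 49*sqrt(2)*o/2 + 60*o - 60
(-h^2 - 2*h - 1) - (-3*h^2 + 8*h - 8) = 2*h^2 - 10*h + 7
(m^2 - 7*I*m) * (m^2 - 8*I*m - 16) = m^4 - 15*I*m^3 - 72*m^2 + 112*I*m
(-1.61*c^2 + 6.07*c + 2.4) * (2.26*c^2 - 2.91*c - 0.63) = -3.6386*c^4 + 18.4033*c^3 - 11.2254*c^2 - 10.8081*c - 1.512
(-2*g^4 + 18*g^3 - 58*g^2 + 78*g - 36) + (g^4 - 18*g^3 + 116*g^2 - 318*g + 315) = -g^4 + 58*g^2 - 240*g + 279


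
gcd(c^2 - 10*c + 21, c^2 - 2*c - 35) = c - 7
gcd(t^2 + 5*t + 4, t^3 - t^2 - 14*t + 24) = t + 4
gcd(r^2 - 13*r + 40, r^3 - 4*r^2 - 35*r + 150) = r - 5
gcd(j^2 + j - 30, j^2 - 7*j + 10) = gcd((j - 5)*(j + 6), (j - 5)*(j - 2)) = j - 5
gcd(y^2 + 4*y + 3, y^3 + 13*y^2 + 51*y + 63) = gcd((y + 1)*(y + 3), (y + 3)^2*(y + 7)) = y + 3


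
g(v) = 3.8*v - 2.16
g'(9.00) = 3.80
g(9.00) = 32.04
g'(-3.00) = 3.80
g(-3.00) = -13.56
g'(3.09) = 3.80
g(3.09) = 9.58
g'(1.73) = 3.80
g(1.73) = 4.41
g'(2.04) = 3.80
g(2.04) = 5.59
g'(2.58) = 3.80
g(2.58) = 7.64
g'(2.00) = 3.80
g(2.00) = 5.44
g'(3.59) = 3.80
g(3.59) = 11.48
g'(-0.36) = 3.80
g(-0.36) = -3.53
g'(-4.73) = 3.80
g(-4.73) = -20.13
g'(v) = 3.80000000000000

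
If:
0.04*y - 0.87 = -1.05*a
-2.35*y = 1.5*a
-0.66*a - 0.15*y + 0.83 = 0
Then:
No Solution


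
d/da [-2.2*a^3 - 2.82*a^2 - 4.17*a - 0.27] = -6.6*a^2 - 5.64*a - 4.17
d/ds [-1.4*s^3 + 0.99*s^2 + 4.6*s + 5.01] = -4.2*s^2 + 1.98*s + 4.6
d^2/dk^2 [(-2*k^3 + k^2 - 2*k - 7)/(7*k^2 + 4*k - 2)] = 6*(-62*k^3 - 313*k^2 - 232*k - 74)/(343*k^6 + 588*k^5 + 42*k^4 - 272*k^3 - 12*k^2 + 48*k - 8)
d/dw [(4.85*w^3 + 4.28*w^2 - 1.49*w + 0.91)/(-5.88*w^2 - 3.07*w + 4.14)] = (-28.518*w^4 - 29.779*w^3 + 38.3362*w^2 + 46.14*w - 3.3749)/(34.5744*w^4 + 36.1032*w^3 - 39.2615*w^2 - 25.4196*w + 17.1396)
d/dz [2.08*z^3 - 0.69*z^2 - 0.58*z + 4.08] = 6.24*z^2 - 1.38*z - 0.58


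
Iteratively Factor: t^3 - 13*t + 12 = (t + 4)*(t^2 - 4*t + 3) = (t - 3)*(t + 4)*(t - 1)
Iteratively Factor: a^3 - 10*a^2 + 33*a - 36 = (a - 4)*(a^2 - 6*a + 9) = (a - 4)*(a - 3)*(a - 3)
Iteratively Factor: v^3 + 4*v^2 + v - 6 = (v + 2)*(v^2 + 2*v - 3) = (v + 2)*(v + 3)*(v - 1)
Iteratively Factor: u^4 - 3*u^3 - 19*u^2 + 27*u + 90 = (u - 3)*(u^3 - 19*u - 30) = (u - 5)*(u - 3)*(u^2 + 5*u + 6) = (u - 5)*(u - 3)*(u + 2)*(u + 3)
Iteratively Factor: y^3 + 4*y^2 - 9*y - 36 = (y - 3)*(y^2 + 7*y + 12) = (y - 3)*(y + 3)*(y + 4)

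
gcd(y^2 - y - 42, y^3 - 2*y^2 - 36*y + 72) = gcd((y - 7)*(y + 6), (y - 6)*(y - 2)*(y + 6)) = y + 6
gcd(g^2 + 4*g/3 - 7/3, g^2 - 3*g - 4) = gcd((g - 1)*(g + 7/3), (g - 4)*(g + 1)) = 1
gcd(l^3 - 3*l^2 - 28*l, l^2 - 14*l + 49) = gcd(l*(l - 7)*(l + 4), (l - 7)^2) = l - 7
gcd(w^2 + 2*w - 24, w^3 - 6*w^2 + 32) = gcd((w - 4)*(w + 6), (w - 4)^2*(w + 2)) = w - 4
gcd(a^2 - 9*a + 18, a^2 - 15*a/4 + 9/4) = a - 3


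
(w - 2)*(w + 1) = w^2 - w - 2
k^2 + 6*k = k*(k + 6)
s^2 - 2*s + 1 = (s - 1)^2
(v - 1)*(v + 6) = v^2 + 5*v - 6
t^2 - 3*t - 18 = (t - 6)*(t + 3)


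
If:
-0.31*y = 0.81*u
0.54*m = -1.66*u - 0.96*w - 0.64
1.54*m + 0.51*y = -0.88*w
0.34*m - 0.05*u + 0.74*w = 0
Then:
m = -0.39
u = -0.35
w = 0.16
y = 0.91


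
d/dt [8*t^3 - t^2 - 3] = 2*t*(12*t - 1)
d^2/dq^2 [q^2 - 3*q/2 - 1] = 2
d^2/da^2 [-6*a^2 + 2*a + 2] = -12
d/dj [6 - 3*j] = -3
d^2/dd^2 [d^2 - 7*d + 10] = 2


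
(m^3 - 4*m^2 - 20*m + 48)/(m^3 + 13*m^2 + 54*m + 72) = (m^2 - 8*m + 12)/(m^2 + 9*m + 18)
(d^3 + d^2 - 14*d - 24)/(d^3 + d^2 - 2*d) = (d^2 - d - 12)/(d*(d - 1))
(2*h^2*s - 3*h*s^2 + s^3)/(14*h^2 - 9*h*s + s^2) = s*(-h + s)/(-7*h + s)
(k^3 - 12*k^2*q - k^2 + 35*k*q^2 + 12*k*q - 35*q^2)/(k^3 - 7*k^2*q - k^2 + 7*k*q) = (k - 5*q)/k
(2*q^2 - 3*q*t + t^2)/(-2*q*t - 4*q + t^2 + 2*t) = (-q + t)/(t + 2)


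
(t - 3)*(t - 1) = t^2 - 4*t + 3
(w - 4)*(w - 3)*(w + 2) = w^3 - 5*w^2 - 2*w + 24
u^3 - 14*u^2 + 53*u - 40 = (u - 8)*(u - 5)*(u - 1)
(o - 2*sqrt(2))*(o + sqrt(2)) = o^2 - sqrt(2)*o - 4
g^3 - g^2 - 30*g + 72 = (g - 4)*(g - 3)*(g + 6)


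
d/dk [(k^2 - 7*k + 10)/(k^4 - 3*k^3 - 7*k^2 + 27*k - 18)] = 2*(-k^3 + 8*k^2 - 5*k - 18)/(k^6 - 2*k^5 - 17*k^4 + 36*k^3 + 63*k^2 - 162*k + 81)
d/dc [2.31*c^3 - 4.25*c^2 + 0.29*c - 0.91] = 6.93*c^2 - 8.5*c + 0.29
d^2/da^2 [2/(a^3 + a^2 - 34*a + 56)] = 4*(-(3*a + 1)*(a^3 + a^2 - 34*a + 56) + (3*a^2 + 2*a - 34)^2)/(a^3 + a^2 - 34*a + 56)^3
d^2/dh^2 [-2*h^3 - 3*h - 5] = -12*h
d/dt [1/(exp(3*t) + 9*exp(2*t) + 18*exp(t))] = 3*(-exp(2*t) - 6*exp(t) - 6)*exp(-t)/(exp(2*t) + 9*exp(t) + 18)^2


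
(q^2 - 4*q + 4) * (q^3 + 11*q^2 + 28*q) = q^5 + 7*q^4 - 12*q^3 - 68*q^2 + 112*q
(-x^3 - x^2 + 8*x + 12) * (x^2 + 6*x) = -x^5 - 7*x^4 + 2*x^3 + 60*x^2 + 72*x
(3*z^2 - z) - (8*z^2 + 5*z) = -5*z^2 - 6*z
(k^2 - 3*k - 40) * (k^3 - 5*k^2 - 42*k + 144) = k^5 - 8*k^4 - 67*k^3 + 470*k^2 + 1248*k - 5760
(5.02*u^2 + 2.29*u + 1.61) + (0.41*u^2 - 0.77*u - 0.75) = 5.43*u^2 + 1.52*u + 0.86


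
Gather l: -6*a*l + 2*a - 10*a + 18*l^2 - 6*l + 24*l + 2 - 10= -8*a + 18*l^2 + l*(18 - 6*a) - 8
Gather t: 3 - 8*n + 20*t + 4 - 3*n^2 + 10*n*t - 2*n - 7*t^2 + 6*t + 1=-3*n^2 - 10*n - 7*t^2 + t*(10*n + 26) + 8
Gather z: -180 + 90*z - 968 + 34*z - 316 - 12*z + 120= 112*z - 1344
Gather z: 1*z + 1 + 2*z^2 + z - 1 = 2*z^2 + 2*z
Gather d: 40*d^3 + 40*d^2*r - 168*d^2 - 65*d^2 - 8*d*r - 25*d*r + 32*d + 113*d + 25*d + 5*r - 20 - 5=40*d^3 + d^2*(40*r - 233) + d*(170 - 33*r) + 5*r - 25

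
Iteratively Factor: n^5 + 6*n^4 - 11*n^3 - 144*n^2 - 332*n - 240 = (n + 2)*(n^4 + 4*n^3 - 19*n^2 - 106*n - 120) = (n - 5)*(n + 2)*(n^3 + 9*n^2 + 26*n + 24) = (n - 5)*(n + 2)*(n + 4)*(n^2 + 5*n + 6) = (n - 5)*(n + 2)*(n + 3)*(n + 4)*(n + 2)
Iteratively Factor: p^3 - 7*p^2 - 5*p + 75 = (p - 5)*(p^2 - 2*p - 15) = (p - 5)^2*(p + 3)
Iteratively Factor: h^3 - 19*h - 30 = (h + 3)*(h^2 - 3*h - 10) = (h + 2)*(h + 3)*(h - 5)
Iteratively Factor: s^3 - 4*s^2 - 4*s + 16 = (s - 4)*(s^2 - 4) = (s - 4)*(s - 2)*(s + 2)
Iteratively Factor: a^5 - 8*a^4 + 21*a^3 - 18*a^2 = (a - 2)*(a^4 - 6*a^3 + 9*a^2) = (a - 3)*(a - 2)*(a^3 - 3*a^2) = a*(a - 3)*(a - 2)*(a^2 - 3*a) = a^2*(a - 3)*(a - 2)*(a - 3)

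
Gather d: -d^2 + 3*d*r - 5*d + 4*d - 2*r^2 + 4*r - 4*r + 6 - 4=-d^2 + d*(3*r - 1) - 2*r^2 + 2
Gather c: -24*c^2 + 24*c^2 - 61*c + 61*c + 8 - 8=0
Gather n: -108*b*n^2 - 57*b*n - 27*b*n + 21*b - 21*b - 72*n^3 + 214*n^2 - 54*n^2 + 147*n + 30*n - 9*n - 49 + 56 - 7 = -72*n^3 + n^2*(160 - 108*b) + n*(168 - 84*b)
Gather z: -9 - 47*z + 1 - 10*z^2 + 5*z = -10*z^2 - 42*z - 8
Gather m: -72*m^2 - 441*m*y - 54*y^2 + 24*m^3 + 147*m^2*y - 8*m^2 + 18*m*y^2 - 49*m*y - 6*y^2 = 24*m^3 + m^2*(147*y - 80) + m*(18*y^2 - 490*y) - 60*y^2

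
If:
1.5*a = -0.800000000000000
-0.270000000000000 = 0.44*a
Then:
No Solution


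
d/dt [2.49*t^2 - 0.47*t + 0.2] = 4.98*t - 0.47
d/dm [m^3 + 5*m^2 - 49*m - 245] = 3*m^2 + 10*m - 49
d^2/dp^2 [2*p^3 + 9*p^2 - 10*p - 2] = 12*p + 18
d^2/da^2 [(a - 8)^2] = 2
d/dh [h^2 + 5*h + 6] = 2*h + 5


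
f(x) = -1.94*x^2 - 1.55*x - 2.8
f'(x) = -3.88*x - 1.55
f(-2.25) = -9.13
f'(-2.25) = 7.18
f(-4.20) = -30.51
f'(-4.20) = 14.75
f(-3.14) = -17.06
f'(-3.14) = 10.63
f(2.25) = -16.11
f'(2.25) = -10.28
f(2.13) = -14.90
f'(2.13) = -9.81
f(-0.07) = -2.70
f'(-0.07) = -1.28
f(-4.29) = -31.85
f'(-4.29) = 15.10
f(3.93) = -38.85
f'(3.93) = -16.80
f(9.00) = -173.89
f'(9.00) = -36.47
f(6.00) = -81.94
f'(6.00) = -24.83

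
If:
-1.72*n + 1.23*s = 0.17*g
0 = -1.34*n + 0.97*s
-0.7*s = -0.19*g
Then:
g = 0.00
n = 0.00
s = 0.00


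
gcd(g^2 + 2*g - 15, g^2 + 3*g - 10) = g + 5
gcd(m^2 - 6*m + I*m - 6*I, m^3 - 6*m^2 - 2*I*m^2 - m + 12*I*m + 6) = m - 6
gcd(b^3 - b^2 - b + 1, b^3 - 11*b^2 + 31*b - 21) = b - 1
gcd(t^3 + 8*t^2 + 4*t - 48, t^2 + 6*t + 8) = t + 4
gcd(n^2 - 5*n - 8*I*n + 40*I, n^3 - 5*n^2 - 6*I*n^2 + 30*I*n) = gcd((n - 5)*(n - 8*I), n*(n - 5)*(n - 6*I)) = n - 5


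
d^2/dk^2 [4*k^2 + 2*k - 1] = 8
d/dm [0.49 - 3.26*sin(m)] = -3.26*cos(m)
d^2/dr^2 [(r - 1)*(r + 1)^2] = 6*r + 2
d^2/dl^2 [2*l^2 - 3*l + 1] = 4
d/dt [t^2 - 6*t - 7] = 2*t - 6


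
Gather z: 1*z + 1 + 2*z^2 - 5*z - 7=2*z^2 - 4*z - 6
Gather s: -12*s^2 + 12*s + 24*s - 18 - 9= -12*s^2 + 36*s - 27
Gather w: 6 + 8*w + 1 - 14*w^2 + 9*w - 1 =-14*w^2 + 17*w + 6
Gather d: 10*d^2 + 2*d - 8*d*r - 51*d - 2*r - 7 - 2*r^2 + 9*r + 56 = 10*d^2 + d*(-8*r - 49) - 2*r^2 + 7*r + 49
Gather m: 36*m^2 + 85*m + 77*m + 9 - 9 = 36*m^2 + 162*m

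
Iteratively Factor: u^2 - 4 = (u + 2)*(u - 2)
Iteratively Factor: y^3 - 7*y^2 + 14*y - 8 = (y - 2)*(y^2 - 5*y + 4) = (y - 2)*(y - 1)*(y - 4)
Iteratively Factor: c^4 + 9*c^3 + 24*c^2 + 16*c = (c + 4)*(c^3 + 5*c^2 + 4*c) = (c + 1)*(c + 4)*(c^2 + 4*c) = c*(c + 1)*(c + 4)*(c + 4)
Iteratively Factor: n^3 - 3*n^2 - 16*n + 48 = (n - 4)*(n^2 + n - 12) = (n - 4)*(n + 4)*(n - 3)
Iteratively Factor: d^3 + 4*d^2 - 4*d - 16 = (d + 4)*(d^2 - 4) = (d - 2)*(d + 4)*(d + 2)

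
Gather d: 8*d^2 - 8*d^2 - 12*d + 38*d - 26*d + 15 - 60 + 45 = 0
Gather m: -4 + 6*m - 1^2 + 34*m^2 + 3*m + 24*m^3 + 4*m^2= 24*m^3 + 38*m^2 + 9*m - 5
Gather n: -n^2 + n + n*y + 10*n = -n^2 + n*(y + 11)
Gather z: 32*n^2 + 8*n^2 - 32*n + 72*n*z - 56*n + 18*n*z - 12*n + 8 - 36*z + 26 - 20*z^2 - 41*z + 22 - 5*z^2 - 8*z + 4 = 40*n^2 - 100*n - 25*z^2 + z*(90*n - 85) + 60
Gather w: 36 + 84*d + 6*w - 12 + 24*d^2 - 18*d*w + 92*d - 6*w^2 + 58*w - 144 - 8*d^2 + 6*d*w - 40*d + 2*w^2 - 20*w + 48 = 16*d^2 + 136*d - 4*w^2 + w*(44 - 12*d) - 72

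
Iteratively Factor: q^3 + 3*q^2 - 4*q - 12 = (q + 2)*(q^2 + q - 6) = (q + 2)*(q + 3)*(q - 2)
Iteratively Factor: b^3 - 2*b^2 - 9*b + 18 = (b - 2)*(b^2 - 9) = (b - 3)*(b - 2)*(b + 3)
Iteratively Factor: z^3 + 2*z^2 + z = (z + 1)*(z^2 + z) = (z + 1)^2*(z)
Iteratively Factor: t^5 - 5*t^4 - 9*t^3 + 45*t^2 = (t)*(t^4 - 5*t^3 - 9*t^2 + 45*t) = t*(t - 3)*(t^3 - 2*t^2 - 15*t) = t*(t - 3)*(t + 3)*(t^2 - 5*t) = t^2*(t - 3)*(t + 3)*(t - 5)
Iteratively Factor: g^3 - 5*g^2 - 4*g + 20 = (g + 2)*(g^2 - 7*g + 10) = (g - 5)*(g + 2)*(g - 2)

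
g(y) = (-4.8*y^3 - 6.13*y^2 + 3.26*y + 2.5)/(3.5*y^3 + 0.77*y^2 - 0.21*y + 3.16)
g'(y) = (-14.4*y^2 - 12.26*y + 3.26)/(3.5*y^3 + 0.77*y^2 - 0.21*y + 3.16) + (-10.5*y^2 - 1.54*y + 0.21)*(-4.8*y^3 - 6.13*y^2 + 3.26*y + 2.5)/(3.5*y^3 + 0.77*y^2 - 0.21*y + 3.16)^2 = (7.105427357601e-15*y^5 + 17.759*y^4 - 20.804*y^3 - 72.9769*y^2 - 42.5916*y + 10.8266)/(12.25*y^6 + 5.39*y^5 - 0.8771*y^4 + 21.7966*y^3 + 4.9105*y^2 - 1.3272*y + 9.9856)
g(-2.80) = -0.76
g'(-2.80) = 0.25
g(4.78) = -1.61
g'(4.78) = 0.03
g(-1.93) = -0.42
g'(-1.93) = 0.62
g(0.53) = 0.47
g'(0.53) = -2.37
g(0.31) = 0.85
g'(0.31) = -0.92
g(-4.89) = -1.04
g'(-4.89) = 0.07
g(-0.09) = 0.68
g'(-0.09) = 1.39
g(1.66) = -1.48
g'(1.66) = -0.50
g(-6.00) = -1.10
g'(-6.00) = 0.05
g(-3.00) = -0.80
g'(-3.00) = 0.21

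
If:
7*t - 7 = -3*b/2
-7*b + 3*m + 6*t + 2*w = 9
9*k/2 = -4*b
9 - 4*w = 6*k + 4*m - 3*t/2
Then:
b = 14/13 - 112*w/507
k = 896*w/4563 - 112/117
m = 155/39 - 1942*w/1521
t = 8*w/169 + 10/13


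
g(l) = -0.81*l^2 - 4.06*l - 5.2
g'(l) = -1.62*l - 4.06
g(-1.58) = -0.81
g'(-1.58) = -1.50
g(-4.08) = -2.12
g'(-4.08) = 2.55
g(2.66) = -21.73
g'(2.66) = -8.37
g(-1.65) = -0.71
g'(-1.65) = -1.39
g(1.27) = -11.66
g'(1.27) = -6.12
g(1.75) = -14.79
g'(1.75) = -6.90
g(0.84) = -9.18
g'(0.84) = -5.42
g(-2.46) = -0.11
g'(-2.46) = -0.07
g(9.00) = -107.35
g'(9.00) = -18.64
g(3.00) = -24.67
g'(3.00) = -8.92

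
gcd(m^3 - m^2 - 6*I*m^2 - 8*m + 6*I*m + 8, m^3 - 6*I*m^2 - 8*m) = m^2 - 6*I*m - 8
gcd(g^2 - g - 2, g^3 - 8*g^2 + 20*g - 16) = g - 2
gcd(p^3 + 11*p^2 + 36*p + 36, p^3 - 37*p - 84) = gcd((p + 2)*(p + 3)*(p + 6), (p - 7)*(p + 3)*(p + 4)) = p + 3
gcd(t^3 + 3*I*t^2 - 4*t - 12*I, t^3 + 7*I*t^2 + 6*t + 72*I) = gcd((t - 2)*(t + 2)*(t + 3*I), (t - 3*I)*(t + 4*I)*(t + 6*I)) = 1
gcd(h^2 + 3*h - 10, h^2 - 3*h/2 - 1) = h - 2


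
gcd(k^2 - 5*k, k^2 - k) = k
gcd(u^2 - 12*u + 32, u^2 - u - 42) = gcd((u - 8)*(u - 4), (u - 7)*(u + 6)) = 1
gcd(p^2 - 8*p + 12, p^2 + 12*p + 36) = 1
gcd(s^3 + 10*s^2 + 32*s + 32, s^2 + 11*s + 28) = s + 4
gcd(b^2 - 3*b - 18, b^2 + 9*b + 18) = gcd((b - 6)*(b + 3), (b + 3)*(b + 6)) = b + 3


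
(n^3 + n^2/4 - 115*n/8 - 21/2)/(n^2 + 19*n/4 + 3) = (n^2 - n/2 - 14)/(n + 4)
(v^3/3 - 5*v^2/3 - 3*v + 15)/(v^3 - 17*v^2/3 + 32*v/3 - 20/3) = (v^3 - 5*v^2 - 9*v + 45)/(3*v^3 - 17*v^2 + 32*v - 20)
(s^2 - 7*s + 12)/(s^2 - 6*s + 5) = (s^2 - 7*s + 12)/(s^2 - 6*s + 5)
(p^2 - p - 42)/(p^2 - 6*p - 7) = (p + 6)/(p + 1)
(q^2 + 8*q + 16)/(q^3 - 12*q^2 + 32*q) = (q^2 + 8*q + 16)/(q*(q^2 - 12*q + 32))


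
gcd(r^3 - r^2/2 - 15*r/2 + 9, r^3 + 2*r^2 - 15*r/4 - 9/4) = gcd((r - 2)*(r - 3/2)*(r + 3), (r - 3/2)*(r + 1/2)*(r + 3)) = r^2 + 3*r/2 - 9/2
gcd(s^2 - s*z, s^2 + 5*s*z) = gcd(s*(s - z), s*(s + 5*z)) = s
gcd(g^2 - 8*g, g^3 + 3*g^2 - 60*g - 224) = g - 8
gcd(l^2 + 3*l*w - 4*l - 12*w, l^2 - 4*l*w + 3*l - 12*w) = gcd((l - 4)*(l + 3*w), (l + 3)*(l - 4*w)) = 1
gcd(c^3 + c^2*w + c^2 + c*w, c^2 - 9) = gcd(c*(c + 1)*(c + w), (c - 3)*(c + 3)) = 1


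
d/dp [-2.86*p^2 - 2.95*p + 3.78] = -5.72*p - 2.95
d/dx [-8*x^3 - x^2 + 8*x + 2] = -24*x^2 - 2*x + 8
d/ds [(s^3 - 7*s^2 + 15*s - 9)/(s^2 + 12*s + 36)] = (s^3 + 18*s^2 - 99*s + 108)/(s^3 + 18*s^2 + 108*s + 216)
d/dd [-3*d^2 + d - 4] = 1 - 6*d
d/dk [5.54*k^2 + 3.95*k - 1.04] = 11.08*k + 3.95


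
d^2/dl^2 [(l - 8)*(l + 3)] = 2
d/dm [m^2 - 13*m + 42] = 2*m - 13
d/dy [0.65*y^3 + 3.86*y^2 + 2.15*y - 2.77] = 1.95*y^2 + 7.72*y + 2.15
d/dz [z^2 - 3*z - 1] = 2*z - 3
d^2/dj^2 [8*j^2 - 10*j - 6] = 16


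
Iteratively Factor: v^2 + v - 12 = (v + 4)*(v - 3)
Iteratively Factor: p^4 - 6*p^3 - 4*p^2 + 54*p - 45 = (p - 1)*(p^3 - 5*p^2 - 9*p + 45) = (p - 1)*(p + 3)*(p^2 - 8*p + 15) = (p - 5)*(p - 1)*(p + 3)*(p - 3)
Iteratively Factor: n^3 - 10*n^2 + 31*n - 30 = (n - 2)*(n^2 - 8*n + 15) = (n - 5)*(n - 2)*(n - 3)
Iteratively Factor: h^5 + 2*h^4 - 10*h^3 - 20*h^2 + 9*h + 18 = (h + 2)*(h^4 - 10*h^2 + 9) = (h - 1)*(h + 2)*(h^3 + h^2 - 9*h - 9) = (h - 1)*(h + 1)*(h + 2)*(h^2 - 9) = (h - 1)*(h + 1)*(h + 2)*(h + 3)*(h - 3)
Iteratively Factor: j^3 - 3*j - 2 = (j + 1)*(j^2 - j - 2) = (j - 2)*(j + 1)*(j + 1)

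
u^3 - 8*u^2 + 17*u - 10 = (u - 5)*(u - 2)*(u - 1)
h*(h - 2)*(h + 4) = h^3 + 2*h^2 - 8*h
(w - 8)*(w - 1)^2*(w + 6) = w^4 - 4*w^3 - 43*w^2 + 94*w - 48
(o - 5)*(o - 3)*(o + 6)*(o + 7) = o^4 + 5*o^3 - 47*o^2 - 141*o + 630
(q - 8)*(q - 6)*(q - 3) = q^3 - 17*q^2 + 90*q - 144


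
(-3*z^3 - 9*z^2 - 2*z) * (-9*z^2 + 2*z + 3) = 27*z^5 + 75*z^4 - 9*z^3 - 31*z^2 - 6*z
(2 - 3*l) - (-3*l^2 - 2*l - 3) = 3*l^2 - l + 5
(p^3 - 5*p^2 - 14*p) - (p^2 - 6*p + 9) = p^3 - 6*p^2 - 8*p - 9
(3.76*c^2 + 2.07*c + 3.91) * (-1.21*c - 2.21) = -4.5496*c^3 - 10.8143*c^2 - 9.3058*c - 8.6411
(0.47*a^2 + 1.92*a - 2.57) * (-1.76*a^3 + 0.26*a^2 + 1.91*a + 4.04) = -0.8272*a^5 - 3.257*a^4 + 5.9201*a^3 + 4.8978*a^2 + 2.8481*a - 10.3828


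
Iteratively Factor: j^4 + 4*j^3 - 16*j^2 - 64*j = (j)*(j^3 + 4*j^2 - 16*j - 64) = j*(j + 4)*(j^2 - 16) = j*(j + 4)^2*(j - 4)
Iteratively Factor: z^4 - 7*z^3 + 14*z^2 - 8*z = (z - 2)*(z^3 - 5*z^2 + 4*z) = z*(z - 2)*(z^2 - 5*z + 4) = z*(z - 4)*(z - 2)*(z - 1)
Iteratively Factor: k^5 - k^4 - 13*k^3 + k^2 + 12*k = (k - 4)*(k^4 + 3*k^3 - k^2 - 3*k) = (k - 4)*(k - 1)*(k^3 + 4*k^2 + 3*k) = (k - 4)*(k - 1)*(k + 1)*(k^2 + 3*k) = (k - 4)*(k - 1)*(k + 1)*(k + 3)*(k)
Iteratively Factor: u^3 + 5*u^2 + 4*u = (u)*(u^2 + 5*u + 4) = u*(u + 1)*(u + 4)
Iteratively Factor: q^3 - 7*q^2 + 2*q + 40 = (q - 4)*(q^2 - 3*q - 10) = (q - 4)*(q + 2)*(q - 5)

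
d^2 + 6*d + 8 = (d + 2)*(d + 4)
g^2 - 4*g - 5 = (g - 5)*(g + 1)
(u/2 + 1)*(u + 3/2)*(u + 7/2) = u^3/2 + 7*u^2/2 + 61*u/8 + 21/4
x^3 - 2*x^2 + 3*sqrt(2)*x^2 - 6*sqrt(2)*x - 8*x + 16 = (x - 2)*(x - sqrt(2))*(x + 4*sqrt(2))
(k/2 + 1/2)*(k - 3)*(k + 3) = k^3/2 + k^2/2 - 9*k/2 - 9/2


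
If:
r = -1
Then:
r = -1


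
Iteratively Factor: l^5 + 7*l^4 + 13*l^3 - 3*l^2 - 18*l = (l + 3)*(l^4 + 4*l^3 + l^2 - 6*l) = (l + 3)^2*(l^3 + l^2 - 2*l) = l*(l + 3)^2*(l^2 + l - 2) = l*(l + 2)*(l + 3)^2*(l - 1)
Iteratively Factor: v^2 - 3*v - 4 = (v + 1)*(v - 4)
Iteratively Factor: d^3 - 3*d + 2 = (d - 1)*(d^2 + d - 2) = (d - 1)^2*(d + 2)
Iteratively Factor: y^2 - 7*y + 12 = (y - 3)*(y - 4)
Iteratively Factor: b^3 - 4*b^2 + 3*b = (b - 1)*(b^2 - 3*b) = b*(b - 1)*(b - 3)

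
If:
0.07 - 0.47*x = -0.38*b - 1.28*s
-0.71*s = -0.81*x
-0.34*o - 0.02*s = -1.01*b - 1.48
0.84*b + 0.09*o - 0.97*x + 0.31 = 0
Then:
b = -0.52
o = 2.80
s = 0.15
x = 0.13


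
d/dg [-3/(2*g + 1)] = 6/(2*g + 1)^2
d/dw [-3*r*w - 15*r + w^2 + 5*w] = -3*r + 2*w + 5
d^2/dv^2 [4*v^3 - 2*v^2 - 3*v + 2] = 24*v - 4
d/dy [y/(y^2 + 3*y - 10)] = (y^2 - y*(2*y + 3) + 3*y - 10)/(y^2 + 3*y - 10)^2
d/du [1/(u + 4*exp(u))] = (-4*exp(u) - 1)/(u + 4*exp(u))^2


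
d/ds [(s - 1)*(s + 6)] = 2*s + 5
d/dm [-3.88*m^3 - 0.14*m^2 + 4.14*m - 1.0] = -11.64*m^2 - 0.28*m + 4.14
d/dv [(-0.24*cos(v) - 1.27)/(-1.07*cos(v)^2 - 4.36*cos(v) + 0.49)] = (0.2568*cos(v)^2 + 2.7178*cos(v) + 5.6548)*sin(v)/(1.1449*cos(v)^4 + 9.3304*cos(v)^3 + 17.961*cos(v)^2 - 4.2728*cos(v) + 0.2401)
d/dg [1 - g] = -1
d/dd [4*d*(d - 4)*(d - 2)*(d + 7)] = 16*d^3 + 12*d^2 - 272*d + 224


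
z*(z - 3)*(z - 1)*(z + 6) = z^4 + 2*z^3 - 21*z^2 + 18*z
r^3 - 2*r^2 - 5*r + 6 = (r - 3)*(r - 1)*(r + 2)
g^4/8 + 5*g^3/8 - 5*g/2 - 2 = (g/4 + 1)*(g/2 + 1/2)*(g - 2)*(g + 2)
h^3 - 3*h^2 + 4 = (h - 2)^2*(h + 1)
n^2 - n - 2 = (n - 2)*(n + 1)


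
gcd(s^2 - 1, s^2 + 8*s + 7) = s + 1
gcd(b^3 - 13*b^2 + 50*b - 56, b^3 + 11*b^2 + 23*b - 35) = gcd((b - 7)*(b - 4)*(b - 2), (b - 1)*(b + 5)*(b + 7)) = 1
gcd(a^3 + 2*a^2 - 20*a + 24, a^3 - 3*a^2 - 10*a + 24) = a - 2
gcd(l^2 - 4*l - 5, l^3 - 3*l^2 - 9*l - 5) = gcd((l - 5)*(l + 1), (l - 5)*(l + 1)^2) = l^2 - 4*l - 5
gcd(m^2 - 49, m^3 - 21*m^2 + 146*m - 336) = m - 7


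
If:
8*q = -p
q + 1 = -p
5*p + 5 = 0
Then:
No Solution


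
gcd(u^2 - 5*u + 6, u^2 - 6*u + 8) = u - 2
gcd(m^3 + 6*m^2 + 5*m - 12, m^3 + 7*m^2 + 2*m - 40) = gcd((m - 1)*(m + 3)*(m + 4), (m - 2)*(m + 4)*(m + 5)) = m + 4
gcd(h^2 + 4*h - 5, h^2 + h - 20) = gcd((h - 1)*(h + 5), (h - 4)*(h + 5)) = h + 5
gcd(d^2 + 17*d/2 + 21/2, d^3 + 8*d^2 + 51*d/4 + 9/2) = d + 3/2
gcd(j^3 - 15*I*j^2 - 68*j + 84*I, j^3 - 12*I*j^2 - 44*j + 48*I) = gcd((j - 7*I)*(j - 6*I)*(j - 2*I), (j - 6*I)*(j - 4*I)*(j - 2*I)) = j^2 - 8*I*j - 12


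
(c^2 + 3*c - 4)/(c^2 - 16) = (c - 1)/(c - 4)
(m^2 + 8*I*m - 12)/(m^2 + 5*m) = (m^2 + 8*I*m - 12)/(m*(m + 5))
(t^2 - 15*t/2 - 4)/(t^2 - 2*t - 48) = (t + 1/2)/(t + 6)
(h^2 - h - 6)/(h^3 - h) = (h^2 - h - 6)/(h^3 - h)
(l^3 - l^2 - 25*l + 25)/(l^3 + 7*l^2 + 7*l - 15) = (l - 5)/(l + 3)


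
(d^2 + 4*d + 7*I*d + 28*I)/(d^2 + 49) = (d + 4)/(d - 7*I)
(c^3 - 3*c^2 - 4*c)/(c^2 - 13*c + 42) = c*(c^2 - 3*c - 4)/(c^2 - 13*c + 42)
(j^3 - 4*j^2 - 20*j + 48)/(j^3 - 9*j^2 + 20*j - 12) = (j + 4)/(j - 1)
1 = 1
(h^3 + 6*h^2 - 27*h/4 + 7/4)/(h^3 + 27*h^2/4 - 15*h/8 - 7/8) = 2*(2*h - 1)/(4*h + 1)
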